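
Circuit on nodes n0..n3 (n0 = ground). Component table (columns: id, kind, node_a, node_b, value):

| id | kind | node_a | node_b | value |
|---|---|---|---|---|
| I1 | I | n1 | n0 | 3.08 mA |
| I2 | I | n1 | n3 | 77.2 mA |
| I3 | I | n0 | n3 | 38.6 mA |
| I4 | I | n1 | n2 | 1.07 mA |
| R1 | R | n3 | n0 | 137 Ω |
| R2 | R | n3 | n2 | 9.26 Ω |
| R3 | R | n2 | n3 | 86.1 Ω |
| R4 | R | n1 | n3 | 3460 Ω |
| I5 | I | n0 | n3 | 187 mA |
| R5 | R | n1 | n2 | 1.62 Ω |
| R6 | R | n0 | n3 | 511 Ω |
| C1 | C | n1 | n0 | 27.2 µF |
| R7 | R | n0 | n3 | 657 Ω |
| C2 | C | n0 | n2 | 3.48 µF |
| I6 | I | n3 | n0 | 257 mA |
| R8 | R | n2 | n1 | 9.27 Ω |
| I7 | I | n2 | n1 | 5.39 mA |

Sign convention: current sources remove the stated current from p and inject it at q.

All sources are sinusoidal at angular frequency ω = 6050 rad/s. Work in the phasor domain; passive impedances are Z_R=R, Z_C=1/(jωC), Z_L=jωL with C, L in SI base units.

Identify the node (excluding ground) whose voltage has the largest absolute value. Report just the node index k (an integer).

Element admittances at ω=6050 rad/s:
  I1: injects 0.00308 A into n0 (from n1)
  I2: injects 0.0772 A into n3 (from n1)
  I3: injects 0.0386 A into n3 (from n0)
  I4: injects 0.00107 A into n2 (from n1)
  Y(R1) = 0.007299+0.000j S between n3,n0
  Y(R2) = 0.1080+0.000j S between n3,n2
  Y(R3) = 0.01161+0.000j S between n2,n3
  Y(R4) = 0.0002890+0.000j S between n1,n3
  I5: injects 0.187 A into n3 (from n0)
  Y(R5) = 0.6173+0.000j S between n1,n2
  Y(R6) = 0.001957+0.000j S between n0,n3
  Y(C1) = 0.000+0.1646j S between n1,n0
  Y(R7) = 0.001522+0.000j S between n0,n3
  Y(C2) = 0.000+0.02105j S between n0,n2
  I6: injects 0.257 A into n0 (from n3)
  Y(R8) = 0.1079+0.000j S between n2,n1
  I7: injects 0.00539 A into n1 (from n2)
Assemble and solve the 3×3 MNA system:
  V(n1)=-0.01740+0.2087j  V(n2)=0.03983+0.2047j  V(n3)=0.3869+0.1879j

3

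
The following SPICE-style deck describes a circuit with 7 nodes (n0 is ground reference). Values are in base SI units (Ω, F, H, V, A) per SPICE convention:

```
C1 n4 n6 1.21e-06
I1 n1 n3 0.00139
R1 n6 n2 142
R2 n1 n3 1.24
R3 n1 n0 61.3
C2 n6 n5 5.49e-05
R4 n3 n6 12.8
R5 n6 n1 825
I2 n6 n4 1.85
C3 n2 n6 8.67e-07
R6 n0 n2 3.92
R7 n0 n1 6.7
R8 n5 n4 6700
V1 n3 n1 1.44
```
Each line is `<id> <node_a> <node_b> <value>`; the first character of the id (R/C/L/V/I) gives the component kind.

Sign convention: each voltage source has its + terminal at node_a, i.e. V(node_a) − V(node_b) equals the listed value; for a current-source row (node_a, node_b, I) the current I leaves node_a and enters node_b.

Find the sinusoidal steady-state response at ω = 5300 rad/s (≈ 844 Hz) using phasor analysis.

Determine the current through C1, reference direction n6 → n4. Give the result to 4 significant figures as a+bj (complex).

Element admittances at ω=5300 rad/s:
  Y(C1) = 0.000+0.006413j S between n4,n6
  I1: injects 0.00139 A into n3 (from n1)
  Y(R1) = 0.007042+0.000j S between n6,n2
  Y(R2) = 0.8065+0.000j S between n1,n3
  Y(R3) = 0.01631+0.000j S between n1,n0
  Y(C2) = 0.000+0.2910j S between n6,n5
  Y(R4) = 0.07812+0.000j S between n3,n6
  Y(R5) = 0.001212+0.000j S between n6,n1
  I2: injects 1.85 A into n4 (from n6)
  Y(C3) = 0.000+0.004595j S between n2,n6
  Y(R6) = 0.2551+0.000j S between n0,n2
  Y(R7) = 0.1493+0.000j S between n0,n1
  Y(R8) = 0.0001493+0.000j S between n5,n4
  V1: constraint V(n3)−V(n1) = 1.44
Assemble and solve the 7×7 MNA system:
  V(n1)=-0.05464-0.02907j  V(n2)=0.03547+0.01887j  V(n3)=1.385-0.02907j  V(n4)=7.959-288.4j  V(n5)=1.101-0.09325j  V(n6)=1.249-0.08973j
  i(V1)=-1.171-0.004739j

-1.849-0.04303j A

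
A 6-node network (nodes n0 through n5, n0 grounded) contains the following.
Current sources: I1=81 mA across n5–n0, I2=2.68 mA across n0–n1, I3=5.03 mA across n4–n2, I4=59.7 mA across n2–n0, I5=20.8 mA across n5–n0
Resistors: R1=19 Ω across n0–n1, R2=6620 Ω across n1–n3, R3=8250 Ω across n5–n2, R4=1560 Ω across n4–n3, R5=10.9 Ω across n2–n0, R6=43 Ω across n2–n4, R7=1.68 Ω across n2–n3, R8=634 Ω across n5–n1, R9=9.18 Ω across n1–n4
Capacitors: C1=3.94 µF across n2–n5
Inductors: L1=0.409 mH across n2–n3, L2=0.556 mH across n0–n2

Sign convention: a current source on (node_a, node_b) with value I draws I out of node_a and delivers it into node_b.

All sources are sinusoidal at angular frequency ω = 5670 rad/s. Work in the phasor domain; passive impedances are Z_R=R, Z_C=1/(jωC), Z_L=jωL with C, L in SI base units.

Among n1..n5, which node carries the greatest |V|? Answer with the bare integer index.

5

Element admittances at ω=5670 rad/s:
  I1: injects 0.081 A into n0 (from n5)
  I2: injects 0.00268 A into n1 (from n0)
  Y(R1) = 0.05263+0.000j S between n0,n1
  Y(R2) = 0.0001511+0.000j S between n1,n3
  Y(R3) = 0.0001212+0.000j S between n5,n2
  Y(R4) = 0.0006410+0.000j S between n4,n3
  Y(R5) = 0.09174+0.000j S between n2,n0
  Y(C1) = 0.000+0.02234j S between n2,n5
  Y(L1) = 0.000-0.4312j S between n2,n3
  Y(R6) = 0.02326+0.000j S between n2,n4
  Y(R7) = 0.5952+0.000j S between n2,n3
  I3: injects 0.00503 A into n2 (from n4)
  Y(R8) = 0.001577+0.000j S between n5,n1
  I4: injects 0.0597 A into n0 (from n2)
  Y(R9) = 0.1089+0.000j S between n1,n4
  Y(L2) = 0.000-0.3172j S between n0,n2
  I5: injects 0.0208 A into n0 (from n5)
Assemble and solve the 5×5 MNA system:
  V(n1)=-0.06542-0.03334j  V(n2)=-0.1358-0.4505j  V(n3)=-0.1360-0.4502j  V(n4)=-0.1160-0.1084j  V(n5)=-0.4506+4.077j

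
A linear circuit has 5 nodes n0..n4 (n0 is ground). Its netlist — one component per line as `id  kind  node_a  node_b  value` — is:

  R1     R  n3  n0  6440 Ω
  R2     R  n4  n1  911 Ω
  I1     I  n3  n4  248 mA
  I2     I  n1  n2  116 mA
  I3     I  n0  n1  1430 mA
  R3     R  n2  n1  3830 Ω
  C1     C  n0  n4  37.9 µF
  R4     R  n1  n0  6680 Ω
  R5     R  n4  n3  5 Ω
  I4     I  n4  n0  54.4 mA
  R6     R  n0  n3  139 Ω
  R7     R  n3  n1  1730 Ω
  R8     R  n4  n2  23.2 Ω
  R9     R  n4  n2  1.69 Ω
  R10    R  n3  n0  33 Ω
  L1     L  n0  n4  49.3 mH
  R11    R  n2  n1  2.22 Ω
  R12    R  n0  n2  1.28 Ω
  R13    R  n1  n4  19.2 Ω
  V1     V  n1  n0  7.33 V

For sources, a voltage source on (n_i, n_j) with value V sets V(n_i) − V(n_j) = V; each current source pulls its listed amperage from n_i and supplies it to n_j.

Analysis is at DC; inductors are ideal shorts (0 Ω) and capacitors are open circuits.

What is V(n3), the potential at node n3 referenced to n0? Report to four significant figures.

-1.023 V

MNA unknowns: 4 node voltages V₁..V_4 plus 2 source currents (L1, V1)
R1: Y=0.0001553 on G[3,0]
R2: Y=0.001098 on G[4,1]
I1: z[3]−=0.248, z[4]+=0.248
I2: z[1]−=0.116, z[2]+=0.116
I3: z[0]−=1.43, z[1]+=1.43
R3: Y=0.0002611 on G[2,1]
C1: Y=0.000 on G[0,4]
R4: Y=0.0001497 on G[1,0]
R5: Y=0.2000 on G[4,3]
I4: z[4]−=0.0544, z[0]+=0.0544
R6: Y=0.007194 on G[0,3]
R7: Y=0.0005780 on G[3,1]
R8: Y=0.04310 on G[4,2]
R9: Y=0.5917 on G[4,2]
R10: Y=0.03030 on G[3,0]
L1: row V0−V4=0, i_L1 at 0,4
R11: Y=0.4505 on G[2,1]
R12: Y=0.7812 on G[0,2]
R13: Y=0.05208 on G[1,4]
V1: row V1−V0=7.33, i_V1 at 1,0
solve → V1=7.330, V2=1.832, V3=-1.023, V4=0.000
aux → i_L1=-1.542, i_V1=-1.560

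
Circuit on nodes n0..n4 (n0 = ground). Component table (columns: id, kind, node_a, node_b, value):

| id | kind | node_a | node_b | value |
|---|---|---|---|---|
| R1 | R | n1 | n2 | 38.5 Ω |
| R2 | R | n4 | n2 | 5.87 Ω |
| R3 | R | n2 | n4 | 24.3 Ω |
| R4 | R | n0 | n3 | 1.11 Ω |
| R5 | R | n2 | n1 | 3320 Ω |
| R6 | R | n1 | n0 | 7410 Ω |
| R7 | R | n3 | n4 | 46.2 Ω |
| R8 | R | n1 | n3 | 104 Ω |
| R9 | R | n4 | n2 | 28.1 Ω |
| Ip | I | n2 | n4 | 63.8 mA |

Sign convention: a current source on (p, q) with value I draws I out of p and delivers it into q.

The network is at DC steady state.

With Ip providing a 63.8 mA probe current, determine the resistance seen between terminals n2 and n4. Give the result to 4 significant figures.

Element admittances at DC:
  Y(R1) = 0.02597 S between n1,n2
  Y(R2) = 0.1704 S between n4,n2
  Y(R3) = 0.04115 S between n2,n4
  Y(R4) = 0.9009 S between n0,n3
  Y(R5) = 0.0003012 S between n2,n1
  Y(R6) = 0.0001350 S between n1,n0
  Y(R7) = 0.02165 S between n3,n4
  Y(R8) = 0.009615 S between n1,n3
  Y(R9) = 0.03559 S between n4,n2
  Ip: injects 0.0638 A into n4 (from n2)
Assemble and solve the 4×4 MNA system:
  V(n1)=-0.1387  V(n2)=-0.1902  V(n3)=2.078e-05  V(n4)=0.06252

R_eq = 3.961 Ω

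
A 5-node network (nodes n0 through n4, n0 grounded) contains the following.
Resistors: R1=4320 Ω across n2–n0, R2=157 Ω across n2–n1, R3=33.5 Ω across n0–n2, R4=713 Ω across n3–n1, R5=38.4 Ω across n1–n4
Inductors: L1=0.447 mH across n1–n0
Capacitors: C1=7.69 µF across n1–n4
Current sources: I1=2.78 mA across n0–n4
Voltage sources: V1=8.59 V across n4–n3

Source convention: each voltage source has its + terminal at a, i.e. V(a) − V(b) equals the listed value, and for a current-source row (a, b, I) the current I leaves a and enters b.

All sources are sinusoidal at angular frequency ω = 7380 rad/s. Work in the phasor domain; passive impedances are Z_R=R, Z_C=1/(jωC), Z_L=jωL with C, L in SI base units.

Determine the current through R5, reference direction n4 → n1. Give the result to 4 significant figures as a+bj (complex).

0.002667-0.005514j A

MNA unknowns: 4 node voltages V₁..V_4 plus 1 source current (V1)
R1: Y=0.0002315+0.000j on G[2,0]
R2: Y=0.006369+0.000j on G[2,1]
R3: Y=0.02985+0.000j on G[0,2]
L1: Y=0.000-0.3031j on G[1,0]
R4: Y=0.001403+0.000j on G[3,1]
R5: Y=0.02604+0.000j on G[1,4]
C1: Y=0.000+0.05675j on G[1,4]
I1: z[0]−=0.00278, z[4]+=0.00278
V1: row V4−V3=8.59, i_V1 at 4,3
solve → V1=0.0001590+0.009168j, V2=2.778e-05+0.001602j, V3=-8.487-0.2026j, V4=0.1026-0.2026j
aux → i_V1=-0.01190-0.0002970j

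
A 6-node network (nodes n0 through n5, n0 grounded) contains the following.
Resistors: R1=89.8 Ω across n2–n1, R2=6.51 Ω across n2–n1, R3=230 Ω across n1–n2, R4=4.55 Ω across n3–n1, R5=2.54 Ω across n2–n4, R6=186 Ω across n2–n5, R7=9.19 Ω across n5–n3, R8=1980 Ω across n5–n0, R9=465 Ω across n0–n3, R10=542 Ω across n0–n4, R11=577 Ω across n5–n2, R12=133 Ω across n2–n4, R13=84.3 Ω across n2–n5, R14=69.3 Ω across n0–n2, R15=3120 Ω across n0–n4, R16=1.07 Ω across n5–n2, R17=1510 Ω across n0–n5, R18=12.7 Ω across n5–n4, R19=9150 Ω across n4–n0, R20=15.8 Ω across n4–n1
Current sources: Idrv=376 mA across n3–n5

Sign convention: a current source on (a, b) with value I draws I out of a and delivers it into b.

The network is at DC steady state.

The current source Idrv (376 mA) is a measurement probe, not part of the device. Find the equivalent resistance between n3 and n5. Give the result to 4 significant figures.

MNA unknowns: 5 node voltages V₁..V_5
R1: Y=0.01114 on G[2,1]
R2: Y=0.1536 on G[2,1]
R3: Y=0.004348 on G[1,2]
R4: Y=0.2198 on G[3,1]
R5: Y=0.3937 on G[2,4]
R6: Y=0.005376 on G[2,5]
R7: Y=0.1088 on G[5,3]
R8: Y=0.0005051 on G[5,0]
R9: Y=0.002151 on G[0,3]
R10: Y=0.001845 on G[0,4]
R11: Y=0.001733 on G[5,2]
R12: Y=0.007519 on G[2,4]
R13: Y=0.01186 on G[2,5]
R14: Y=0.01443 on G[0,2]
R15: Y=0.0003205 on G[0,4]
R16: Y=0.9346 on G[5,2]
R17: Y=0.0006623 on G[0,5]
R18: Y=0.07874 on G[5,4]
R19: Y=0.0001093 on G[4,0]
R20: Y=0.06329 on G[4,1]
Idrv: z[3]−=0.376, z[5]+=0.376
solve → V1=-0.6202, V2=0.1703, V3=-1.437, V4=0.1026, V5=0.3416

R_eq = 4.729 Ω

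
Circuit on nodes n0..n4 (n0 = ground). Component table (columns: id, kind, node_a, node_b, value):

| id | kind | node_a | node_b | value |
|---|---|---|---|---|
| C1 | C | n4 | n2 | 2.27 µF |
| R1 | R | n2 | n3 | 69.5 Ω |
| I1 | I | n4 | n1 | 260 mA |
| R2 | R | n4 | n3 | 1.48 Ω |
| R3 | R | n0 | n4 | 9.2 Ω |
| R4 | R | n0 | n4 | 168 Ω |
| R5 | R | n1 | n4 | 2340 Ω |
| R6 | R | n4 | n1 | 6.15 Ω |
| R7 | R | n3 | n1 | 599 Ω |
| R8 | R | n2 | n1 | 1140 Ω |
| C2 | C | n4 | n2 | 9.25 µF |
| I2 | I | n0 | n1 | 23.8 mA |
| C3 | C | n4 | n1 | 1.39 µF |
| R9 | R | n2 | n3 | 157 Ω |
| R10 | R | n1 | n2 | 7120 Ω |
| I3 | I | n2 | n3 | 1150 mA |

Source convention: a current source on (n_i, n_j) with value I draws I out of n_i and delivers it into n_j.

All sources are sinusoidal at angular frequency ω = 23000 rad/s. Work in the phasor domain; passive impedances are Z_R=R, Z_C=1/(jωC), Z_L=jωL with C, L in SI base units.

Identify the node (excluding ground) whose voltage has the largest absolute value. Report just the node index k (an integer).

2

Element admittances at ω=23000 rad/s:
  Y(C1) = 0.000+0.05221j S between n4,n2
  Y(R1) = 0.01439+0.000j S between n2,n3
  I1: injects 0.26 A into n1 (from n4)
  Y(R2) = 0.6757+0.000j S between n4,n3
  Y(R3) = 0.1087+0.000j S between n0,n4
  Y(R4) = 0.005952+0.000j S between n0,n4
  Y(R5) = 0.0004274+0.000j S between n1,n4
  Y(R6) = 0.1626+0.000j S between n4,n1
  Y(R7) = 0.001669+0.000j S between n3,n1
  Y(R8) = 0.0008772+0.000j S between n2,n1
  Y(C2) = 0.000+0.2127j S between n4,n2
  I2: injects 0.0238 A into n1 (from n0)
  Y(C3) = 0.000+0.03197j S between n4,n1
  Y(R9) = 0.006369+0.000j S between n2,n3
  Y(R10) = 0.0001404+0.000j S between n1,n2
  I3: injects 1.15 A into n3 (from n2)
Assemble and solve the 4×4 MNA system:
  V(n1)=1.878-0.2953j  V(n2)=-0.1272+4.178j  V(n3)=1.849+0.1235j  V(n4)=0.2076+0.000j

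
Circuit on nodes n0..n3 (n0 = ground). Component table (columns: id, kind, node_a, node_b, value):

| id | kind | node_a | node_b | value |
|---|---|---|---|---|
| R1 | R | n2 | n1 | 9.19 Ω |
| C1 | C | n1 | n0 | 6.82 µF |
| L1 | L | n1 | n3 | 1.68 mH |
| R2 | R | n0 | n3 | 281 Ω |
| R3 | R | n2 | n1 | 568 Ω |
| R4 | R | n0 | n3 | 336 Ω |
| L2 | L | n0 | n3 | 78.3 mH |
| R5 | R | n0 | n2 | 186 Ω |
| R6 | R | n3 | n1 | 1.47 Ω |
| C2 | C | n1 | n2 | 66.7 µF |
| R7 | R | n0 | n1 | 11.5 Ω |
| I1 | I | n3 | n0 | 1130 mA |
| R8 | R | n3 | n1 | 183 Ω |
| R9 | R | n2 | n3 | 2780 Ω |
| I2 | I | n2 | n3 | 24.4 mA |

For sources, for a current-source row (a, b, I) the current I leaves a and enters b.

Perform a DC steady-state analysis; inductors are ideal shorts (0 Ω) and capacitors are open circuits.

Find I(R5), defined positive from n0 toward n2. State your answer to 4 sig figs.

Element admittances at DC:
  Y(R1) = 0.1088 S between n2,n1
  Y(C1) = 0.000 S between n1,n0
  L1: short n1↔n3 (DC inductor)
  Y(R2) = 0.003559 S between n0,n3
  Y(R3) = 0.001761 S between n2,n1
  Y(R4) = 0.002976 S between n0,n3
  L2: short n0↔n3 (DC inductor)
  Y(R5) = 0.005376 S between n0,n2
  Y(R6) = 0.6803 S between n3,n1
  Y(C2) = 0.000 S between n1,n2
  Y(R7) = 0.08696 S between n0,n1
  I1: injects 1.13 A into n0 (from n3)
  Y(R8) = 0.005464 S between n3,n1
  Y(R9) = 0.0003597 S between n2,n3
  I2: injects 0.0244 A into n3 (from n2)
Assemble and solve the 5×5 MNA system:
  V(n1)=0.000  V(n2)=-0.2098  V(n3)=0.000
  i(L1)=-0.02320  i(L2)=1.129

0.001128 A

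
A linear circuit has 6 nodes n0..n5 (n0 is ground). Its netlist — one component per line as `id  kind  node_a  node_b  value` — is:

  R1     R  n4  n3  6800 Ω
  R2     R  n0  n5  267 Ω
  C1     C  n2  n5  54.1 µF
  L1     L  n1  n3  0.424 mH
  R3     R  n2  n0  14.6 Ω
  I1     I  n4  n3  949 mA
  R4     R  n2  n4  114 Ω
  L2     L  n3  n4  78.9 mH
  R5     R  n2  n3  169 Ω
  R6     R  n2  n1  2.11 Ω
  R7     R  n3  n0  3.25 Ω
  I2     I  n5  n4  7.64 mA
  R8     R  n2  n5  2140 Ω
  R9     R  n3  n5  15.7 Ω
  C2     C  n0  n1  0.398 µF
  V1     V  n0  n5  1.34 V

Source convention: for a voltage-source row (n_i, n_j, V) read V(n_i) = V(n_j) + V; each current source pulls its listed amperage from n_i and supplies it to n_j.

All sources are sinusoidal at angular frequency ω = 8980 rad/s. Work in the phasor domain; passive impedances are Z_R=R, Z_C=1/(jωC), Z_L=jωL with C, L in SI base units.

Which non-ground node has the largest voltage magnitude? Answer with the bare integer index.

4

Element admittances at ω=8980 rad/s:
  Y(R1) = 0.0001471+0.000j S between n4,n3
  Y(R2) = 0.003745+0.000j S between n0,n5
  Y(C1) = 0.000+0.4858j S between n2,n5
  Y(L1) = 0.000-0.2626j S between n1,n3
  Y(R3) = 0.06849+0.000j S between n2,n0
  I1: injects 0.949 A into n3 (from n4)
  Y(R4) = 0.008772+0.000j S between n2,n4
  Y(L2) = 0.000-0.001411j S between n3,n4
  Y(R5) = 0.005917+0.000j S between n2,n3
  Y(R6) = 0.4739+0.000j S between n2,n1
  Y(R7) = 0.3077+0.000j S between n3,n0
  I2: injects 0.00764 A into n4 (from n5)
  Y(R8) = 0.0004673+0.000j S between n2,n5
  Y(R9) = 0.06369+0.000j S between n3,n5
  Y(C2) = 0.000+0.003574j S between n0,n1
  V1: constraint V(n0)−V(n5) = 1.34
Assemble and solve the 6×6 MNA system:
  V(n1)=-1.260-0.7875j  V(n2)=-2.578+0.1660j  V(n3)=0.4773+1.600j  V(n4)=-105.2-16.53j  V(n5)=-1.340+0.000j
  i(V1)=-0.03190+0.4993j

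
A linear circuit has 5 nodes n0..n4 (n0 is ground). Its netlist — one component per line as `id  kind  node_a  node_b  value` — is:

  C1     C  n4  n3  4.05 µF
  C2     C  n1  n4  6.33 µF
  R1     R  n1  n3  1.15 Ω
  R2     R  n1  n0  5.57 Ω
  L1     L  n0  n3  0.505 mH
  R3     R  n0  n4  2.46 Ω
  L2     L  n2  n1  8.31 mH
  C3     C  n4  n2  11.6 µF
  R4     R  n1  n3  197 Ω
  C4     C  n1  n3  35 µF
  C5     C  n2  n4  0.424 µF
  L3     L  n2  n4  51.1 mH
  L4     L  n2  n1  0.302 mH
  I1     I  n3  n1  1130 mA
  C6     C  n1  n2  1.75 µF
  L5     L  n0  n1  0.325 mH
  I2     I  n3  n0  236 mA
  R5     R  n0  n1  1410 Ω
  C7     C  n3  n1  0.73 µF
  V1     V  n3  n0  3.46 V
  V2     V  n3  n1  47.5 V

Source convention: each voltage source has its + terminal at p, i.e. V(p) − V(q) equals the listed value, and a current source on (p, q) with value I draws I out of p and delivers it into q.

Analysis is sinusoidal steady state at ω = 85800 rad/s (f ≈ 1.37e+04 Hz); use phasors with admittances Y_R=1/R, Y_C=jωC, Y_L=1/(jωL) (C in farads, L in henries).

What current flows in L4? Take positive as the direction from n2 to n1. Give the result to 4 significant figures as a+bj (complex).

MNA unknowns: 4 node voltages V₁..V_4 plus 2 source currents (V1, V2)
C1: Y=0.000+0.3475j on G[4,3]
C2: Y=0.000+0.5431j on G[1,4]
R1: Y=0.8696+0.000j on G[1,3]
R2: Y=0.1795+0.000j on G[1,0]
L1: Y=0.000-0.02308j on G[0,3]
R3: Y=0.4065+0.000j on G[0,4]
L2: Y=0.000-0.001403j on G[2,1]
C3: Y=0.000+0.9953j on G[4,2]
R4: Y=0.005076+0.000j on G[1,3]
C4: Y=0.000+3.003j on G[1,3]
C5: Y=0.000+0.03638j on G[2,4]
L3: Y=0.000-0.0002281j on G[2,4]
L4: Y=0.000-0.03859j on G[2,1]
I1: z[3]−=1.13, z[1]+=1.13
C6: Y=0.000+0.1502j on G[1,2]
L5: Y=0.000-0.03586j on G[0,1]
I2: z[3]−=0.236, z[0]+=0.236
R5: Y=0.0007092+0.000j on G[0,1]
C7: Y=0.000+0.06263j on G[3,1]
V1: row V3−V0=3.46, i_V1 at 3,0
V2: row V3−V1=47.5, i_V2 at 3,1
solve → V1=-44.04+0.000j, V2=-25.41-8.688j, V3=3.460+0.000j, V4=-23.42-9.616j
aux → i_V1=17.22+2.409j, i_V2=-56.79-157.3j

-0.3353-0.7189j A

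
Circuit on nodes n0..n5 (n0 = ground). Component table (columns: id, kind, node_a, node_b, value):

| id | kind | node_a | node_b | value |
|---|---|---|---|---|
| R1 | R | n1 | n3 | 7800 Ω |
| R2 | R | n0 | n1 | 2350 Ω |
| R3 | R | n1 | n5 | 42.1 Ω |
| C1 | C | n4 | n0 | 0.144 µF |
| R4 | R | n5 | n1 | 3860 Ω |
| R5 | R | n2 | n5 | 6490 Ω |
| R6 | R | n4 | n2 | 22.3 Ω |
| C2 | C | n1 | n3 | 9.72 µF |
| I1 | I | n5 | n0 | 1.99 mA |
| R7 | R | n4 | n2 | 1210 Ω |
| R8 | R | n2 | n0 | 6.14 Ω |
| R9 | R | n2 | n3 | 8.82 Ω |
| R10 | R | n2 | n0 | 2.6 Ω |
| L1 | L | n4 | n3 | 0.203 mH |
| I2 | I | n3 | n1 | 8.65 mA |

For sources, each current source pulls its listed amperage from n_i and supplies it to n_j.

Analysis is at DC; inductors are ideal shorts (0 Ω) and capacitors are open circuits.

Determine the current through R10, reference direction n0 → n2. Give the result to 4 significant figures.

Apply KCL at each of the 5 non-ground nodes and solve the resulting linear system.
Node n1: branches {R1, R2, R3, R4, C2, I2} → V_1 = 9.427
Node n2: branches {R5, R6, R7, R8, R9, R10} → V_2 = -0.01096
Node n3: branches {R1, C2, R9, L1, I2} → V_3 = -0.05770
Node n4: branches {C1, R6, R7, L1} → V_4 = -0.05770
Node n5: branches {R3, R4, R5, I1} → V_5 = 9.285
Source currents: i(L1)=0.002135

0.004216 A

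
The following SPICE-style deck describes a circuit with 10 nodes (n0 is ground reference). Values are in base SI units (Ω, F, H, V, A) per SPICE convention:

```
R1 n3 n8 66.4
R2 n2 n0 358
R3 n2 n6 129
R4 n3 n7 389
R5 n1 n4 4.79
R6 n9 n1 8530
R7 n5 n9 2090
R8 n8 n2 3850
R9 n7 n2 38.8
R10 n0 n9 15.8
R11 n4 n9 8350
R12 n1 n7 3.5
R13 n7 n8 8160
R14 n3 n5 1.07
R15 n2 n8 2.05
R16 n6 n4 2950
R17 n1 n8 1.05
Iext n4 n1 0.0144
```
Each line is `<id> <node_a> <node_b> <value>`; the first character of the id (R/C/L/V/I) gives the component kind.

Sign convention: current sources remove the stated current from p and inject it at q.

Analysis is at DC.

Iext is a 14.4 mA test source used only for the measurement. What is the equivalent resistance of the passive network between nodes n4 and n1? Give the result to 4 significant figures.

R_eq = 4.780 Ω

Element admittances at DC:
  Y(R1) = 0.01506 S between n3,n8
  Y(R2) = 0.002793 S between n2,n0
  Y(R3) = 0.007752 S between n2,n6
  Y(R4) = 0.002571 S between n3,n7
  Y(R5) = 0.2088 S between n1,n4
  Y(R6) = 0.0001172 S between n9,n1
  Y(R7) = 0.0004785 S between n5,n9
  Y(R8) = 0.0002597 S between n8,n2
  Y(R9) = 0.02577 S between n7,n2
  Y(R10) = 0.06329 S between n0,n9
  Y(R11) = 0.0001198 S between n4,n9
  Y(R12) = 0.2857 S between n1,n7
  Y(R13) = 0.0001225 S between n7,n8
  Y(R14) = 0.9346 S between n3,n5
  Y(R15) = 0.4878 S between n2,n8
  Y(R16) = 0.0003390 S between n6,n4
  Y(R17) = 0.9524 S between n1,n8
  Iext: injects 0.0144 A into n1 (from n4)
Assemble and solve the 9×9 MNA system:
  V(n1)=0.002408  V(n2)=0.002324  V(n3)=0.002316  V(n4)=-0.06642  V(n5)=0.002315  V(n6)=-0.0005563  V(n7)=0.002400  V(n8)=0.002379  V(n9)=-0.0001026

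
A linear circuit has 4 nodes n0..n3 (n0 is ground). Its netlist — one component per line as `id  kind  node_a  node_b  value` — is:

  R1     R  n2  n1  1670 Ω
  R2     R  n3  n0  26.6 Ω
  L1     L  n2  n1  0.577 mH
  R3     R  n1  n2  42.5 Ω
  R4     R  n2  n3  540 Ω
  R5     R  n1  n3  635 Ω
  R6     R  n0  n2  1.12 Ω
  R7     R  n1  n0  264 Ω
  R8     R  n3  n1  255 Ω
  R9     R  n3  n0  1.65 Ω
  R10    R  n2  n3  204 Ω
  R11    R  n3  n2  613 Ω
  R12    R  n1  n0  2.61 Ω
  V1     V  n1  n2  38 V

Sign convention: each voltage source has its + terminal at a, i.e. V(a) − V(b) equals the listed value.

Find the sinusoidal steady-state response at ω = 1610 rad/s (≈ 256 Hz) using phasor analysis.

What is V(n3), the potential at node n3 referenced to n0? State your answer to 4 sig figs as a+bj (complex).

Apply KCL at each of the 3 non-ground nodes and solve the resulting linear system.
Node n1: branches {R1, L1, R3, R5, R7, R8, R12, V1} → V_1 = 26.47+0.000j
Node n2: branches {R1, L1, R3, R4, R6, R10, R11, V1} → V_2 = -11.53+0.000j
Node n3: branches {R2, R4, R5, R8, R9, R10, R11} → V_3 = 0.07431+0.000j
Source currents: i(V1)=-11.31+40.91j

0.07431+0.000j V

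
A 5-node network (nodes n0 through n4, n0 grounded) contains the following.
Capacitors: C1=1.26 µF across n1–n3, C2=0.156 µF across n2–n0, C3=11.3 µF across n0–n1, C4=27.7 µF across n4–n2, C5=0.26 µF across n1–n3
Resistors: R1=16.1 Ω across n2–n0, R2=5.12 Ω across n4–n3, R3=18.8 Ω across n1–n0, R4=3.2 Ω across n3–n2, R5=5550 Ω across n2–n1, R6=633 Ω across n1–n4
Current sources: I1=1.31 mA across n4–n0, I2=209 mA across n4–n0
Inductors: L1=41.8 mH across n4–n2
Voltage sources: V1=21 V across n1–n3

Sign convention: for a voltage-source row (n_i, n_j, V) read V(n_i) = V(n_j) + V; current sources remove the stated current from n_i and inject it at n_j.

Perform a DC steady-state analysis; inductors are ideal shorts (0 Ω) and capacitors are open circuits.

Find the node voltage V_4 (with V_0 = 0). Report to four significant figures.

MNA unknowns: 4 node voltages V₁..V_4 plus 2 source currents (L1, V1)
C1: Y=0.000 on G[1,3]
R1: Y=0.06211 on G[2,0]
I1: z[4]−=0.00131, z[0]+=0.00131
C2: Y=0.000 on G[2,0]
I2: z[4]−=0.209, z[0]+=0.209
R2: Y=0.1953 on G[4,3]
R3: Y=0.05319 on G[1,0]
L1: row V4−V2=0, i_L1 at 4,2
C3: Y=0.000 on G[0,1]
C4: Y=0.000 on G[4,2]
R4: Y=0.3125 on G[3,2]
C5: Y=0.000 on G[1,3]
R5: Y=0.0001802 on G[2,1]
R6: Y=0.001580 on G[1,4]
V1: row V1−V3=21, i_V1 at 1,3
solve → V1=8.946, V2=-11.05, V3=-12.05, V4=-11.05
aux → i_L1=-0.3753, i_V1=-0.5111

-11.05 V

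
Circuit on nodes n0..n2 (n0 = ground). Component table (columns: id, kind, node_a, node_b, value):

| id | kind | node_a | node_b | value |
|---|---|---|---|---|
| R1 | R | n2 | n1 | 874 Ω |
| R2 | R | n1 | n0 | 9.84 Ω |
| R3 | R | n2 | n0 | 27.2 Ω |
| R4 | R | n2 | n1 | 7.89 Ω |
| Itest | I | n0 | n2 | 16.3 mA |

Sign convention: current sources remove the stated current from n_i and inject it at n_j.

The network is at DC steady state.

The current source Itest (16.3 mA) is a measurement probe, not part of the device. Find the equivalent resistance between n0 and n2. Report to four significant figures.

R_eq = 10.71 Ω

MNA unknowns: 2 node voltages V₁..V_2
R1: Y=0.001144 on G[2,1]
R2: Y=0.1016 on G[1,0]
R3: Y=0.03676 on G[2,0]
R4: Y=0.1267 on G[2,1]
Itest: z[0]−=0.0163, z[2]+=0.0163
solve → V1=0.09725, V2=0.1745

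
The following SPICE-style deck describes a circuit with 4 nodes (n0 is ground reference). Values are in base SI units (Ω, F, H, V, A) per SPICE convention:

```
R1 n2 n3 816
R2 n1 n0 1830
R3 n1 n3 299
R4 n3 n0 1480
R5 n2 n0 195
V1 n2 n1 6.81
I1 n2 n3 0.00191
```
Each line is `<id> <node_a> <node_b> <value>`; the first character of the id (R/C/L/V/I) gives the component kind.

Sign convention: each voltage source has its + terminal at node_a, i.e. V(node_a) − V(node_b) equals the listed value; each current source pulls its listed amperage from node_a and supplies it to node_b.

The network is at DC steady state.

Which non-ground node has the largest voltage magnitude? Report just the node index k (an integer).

1

MNA unknowns: 3 node voltages V₁..V_3 plus 1 source current (V1)
R1: Y=0.001225 on G[2,3]
R2: Y=0.0005464 on G[1,0]
R3: Y=0.003344 on G[1,3]
R4: Y=0.0006757 on G[3,0]
R5: Y=0.005128 on G[2,0]
V1: row V2−V1=6.81, i_V1 at 2,1
I1: z[2]−=0.00191, z[3]+=0.00191
solve → V1=-5.787, V2=1.023, V3=-3.086
aux → i_V1=-0.01219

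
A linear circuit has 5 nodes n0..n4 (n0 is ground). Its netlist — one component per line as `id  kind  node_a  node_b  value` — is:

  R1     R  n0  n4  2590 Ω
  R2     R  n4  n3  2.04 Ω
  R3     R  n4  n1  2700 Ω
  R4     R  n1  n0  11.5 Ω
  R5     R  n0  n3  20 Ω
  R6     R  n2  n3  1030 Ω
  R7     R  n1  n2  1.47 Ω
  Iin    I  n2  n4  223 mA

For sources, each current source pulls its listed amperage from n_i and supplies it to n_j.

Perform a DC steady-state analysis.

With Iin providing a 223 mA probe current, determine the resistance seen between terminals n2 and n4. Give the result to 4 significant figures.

Apply KCL at each of the 4 non-ground nodes and solve the resulting linear system.
Node n1: branches {R3, R4, R7} → V_1 = -2.456
Node n2: branches {R6, R7, Iin} → V_2 = -2.774
Node n3: branches {R2, R5, R6} → V_3 = 4.235
Node n4: branches {R1, R2, R3, Iin} → V_4 = 4.681

R_eq = 33.43 Ω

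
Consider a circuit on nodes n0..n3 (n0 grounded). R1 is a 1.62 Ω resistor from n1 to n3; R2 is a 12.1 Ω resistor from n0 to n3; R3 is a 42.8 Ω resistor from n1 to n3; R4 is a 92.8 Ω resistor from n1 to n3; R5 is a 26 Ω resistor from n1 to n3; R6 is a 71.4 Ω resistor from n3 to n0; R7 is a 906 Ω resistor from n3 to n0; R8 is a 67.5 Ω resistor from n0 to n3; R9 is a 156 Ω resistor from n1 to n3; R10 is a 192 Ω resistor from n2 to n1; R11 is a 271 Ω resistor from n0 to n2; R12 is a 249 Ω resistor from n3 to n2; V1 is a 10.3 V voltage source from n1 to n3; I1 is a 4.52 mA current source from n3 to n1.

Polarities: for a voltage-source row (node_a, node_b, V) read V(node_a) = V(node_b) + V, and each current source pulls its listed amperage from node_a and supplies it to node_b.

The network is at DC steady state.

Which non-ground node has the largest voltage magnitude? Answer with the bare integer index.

MNA unknowns: 3 node voltages V₁..V_3 plus 1 source current (V1)
R1: Y=0.6173 on G[1,3]
R2: Y=0.08264 on G[0,3]
R3: Y=0.02336 on G[1,3]
R4: Y=0.01078 on G[1,3]
R5: Y=0.03846 on G[1,3]
R6: Y=0.01401 on G[3,0]
R7: Y=0.001104 on G[3,0]
R8: Y=0.01481 on G[0,3]
R9: Y=0.006410 on G[1,3]
R10: Y=0.005208 on G[2,1]
R11: Y=0.003690 on G[0,2]
R12: Y=0.004016 on G[3,2]
V1: row V1−V3=10.3, i_V1 at 1,3
I1: z[3]−=0.00452, z[1]+=0.00452
solve → V1=10.17, V2=4.059, V3=-0.1331
aux → i_V1=-7.199

1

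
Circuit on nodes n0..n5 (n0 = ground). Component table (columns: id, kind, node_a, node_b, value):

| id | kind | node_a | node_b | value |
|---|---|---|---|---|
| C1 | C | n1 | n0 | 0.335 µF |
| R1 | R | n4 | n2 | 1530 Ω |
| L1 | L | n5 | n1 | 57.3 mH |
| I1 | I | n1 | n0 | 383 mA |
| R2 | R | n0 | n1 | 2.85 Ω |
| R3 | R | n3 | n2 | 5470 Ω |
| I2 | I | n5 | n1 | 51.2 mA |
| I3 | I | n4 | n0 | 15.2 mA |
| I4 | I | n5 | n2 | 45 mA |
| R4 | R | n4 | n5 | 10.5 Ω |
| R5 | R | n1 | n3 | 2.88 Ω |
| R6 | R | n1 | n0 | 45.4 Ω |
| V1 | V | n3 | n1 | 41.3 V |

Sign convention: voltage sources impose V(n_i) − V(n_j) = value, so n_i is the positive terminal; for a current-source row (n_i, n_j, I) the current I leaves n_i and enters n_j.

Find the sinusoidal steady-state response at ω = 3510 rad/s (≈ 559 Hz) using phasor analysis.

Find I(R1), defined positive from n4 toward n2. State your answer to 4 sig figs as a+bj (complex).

MNA unknowns: 5 node voltages V₁..V_5 plus 1 source current (V1)
C1: Y=0.000+0.001176j on G[1,0]
R1: Y=0.0006536+0.000j on G[4,2]
L1: Y=0.000-0.004972j on G[5,1]
I1: z[1]−=0.383, z[0]+=0.383
R2: Y=0.3509+0.000j on G[0,1]
R3: Y=0.0001828+0.000j on G[3,2]
I2: z[5]−=0.0512, z[1]+=0.0512
I3: z[4]−=0.0152, z[0]+=0.0152
I4: z[5]−=0.045, z[2]+=0.045
R4: Y=0.09524+0.000j on G[4,5]
R5: Y=0.3472+0.000j on G[1,3]
R6: Y=0.02203+0.000j on G[1,0]
V1: row V3−V1=41.3, i_V1 at 3,1
solve → V1=-1.068+0.003367j, V2=61.66-11.03j, V3=40.23+0.003367j, V4=-1.202-14.12j, V5=-1.474-14.14j
aux → i_V1=-14.34-0.002017j

-0.04108-0.002017j A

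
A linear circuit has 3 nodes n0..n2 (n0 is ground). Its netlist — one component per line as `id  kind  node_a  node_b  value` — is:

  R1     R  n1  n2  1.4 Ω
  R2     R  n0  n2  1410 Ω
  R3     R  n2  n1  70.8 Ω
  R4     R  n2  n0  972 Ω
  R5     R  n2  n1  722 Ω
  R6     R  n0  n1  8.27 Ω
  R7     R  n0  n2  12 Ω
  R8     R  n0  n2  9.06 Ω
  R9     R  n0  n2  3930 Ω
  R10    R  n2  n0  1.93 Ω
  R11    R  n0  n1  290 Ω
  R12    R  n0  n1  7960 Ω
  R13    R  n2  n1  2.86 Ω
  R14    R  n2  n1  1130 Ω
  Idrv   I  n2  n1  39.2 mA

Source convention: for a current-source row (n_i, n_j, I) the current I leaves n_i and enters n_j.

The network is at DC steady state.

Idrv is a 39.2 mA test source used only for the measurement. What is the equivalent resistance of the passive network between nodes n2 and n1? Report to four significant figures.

R_eq = 0.8429 Ω

Element admittances at DC:
  Y(R1) = 0.7143 S between n1,n2
  Y(R2) = 0.0007092 S between n0,n2
  Y(R3) = 0.01412 S between n2,n1
  Y(R4) = 0.001029 S between n2,n0
  Y(R5) = 0.001385 S between n2,n1
  Y(R6) = 0.1209 S between n0,n1
  Y(R7) = 0.08333 S between n0,n2
  Y(R8) = 0.1104 S between n0,n2
  Y(R9) = 0.0002545 S between n0,n2
  Y(R10) = 0.5181 S between n2,n0
  Y(R11) = 0.003448 S between n0,n1
  Y(R12) = 0.0001256 S between n0,n1
  Y(R13) = 0.3497 S between n2,n1
  Y(R14) = 0.0008850 S between n2,n1
  Idrv: injects 0.0392 A into n1 (from n2)
Assemble and solve the 2×2 MNA system:
  V(n1)=0.02814  V(n2)=-0.004907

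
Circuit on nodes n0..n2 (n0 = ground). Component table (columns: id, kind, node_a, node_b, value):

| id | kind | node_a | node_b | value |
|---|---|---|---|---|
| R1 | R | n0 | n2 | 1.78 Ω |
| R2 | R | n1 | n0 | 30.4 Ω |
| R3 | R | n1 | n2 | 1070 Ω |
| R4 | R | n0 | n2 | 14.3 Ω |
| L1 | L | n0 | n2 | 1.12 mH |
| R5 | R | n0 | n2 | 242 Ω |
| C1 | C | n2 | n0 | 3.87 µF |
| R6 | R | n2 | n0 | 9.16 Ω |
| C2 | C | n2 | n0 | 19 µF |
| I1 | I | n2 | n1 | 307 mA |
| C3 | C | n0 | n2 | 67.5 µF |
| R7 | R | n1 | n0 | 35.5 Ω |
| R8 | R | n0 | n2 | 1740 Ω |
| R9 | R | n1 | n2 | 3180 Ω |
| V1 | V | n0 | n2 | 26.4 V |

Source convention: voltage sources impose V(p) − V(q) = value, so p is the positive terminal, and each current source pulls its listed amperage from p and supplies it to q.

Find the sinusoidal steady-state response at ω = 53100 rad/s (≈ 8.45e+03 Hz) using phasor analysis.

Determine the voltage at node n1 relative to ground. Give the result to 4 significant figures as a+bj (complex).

4.398+0.000j V

MNA unknowns: 2 node voltages V₁..V_2 plus 1 source current (V1)
R1: Y=0.5618+0.000j on G[0,2]
R2: Y=0.03289+0.000j on G[1,0]
R3: Y=0.0009346+0.000j on G[1,2]
R4: Y=0.06993+0.000j on G[0,2]
L1: Y=0.000-0.01681j on G[0,2]
R5: Y=0.004132+0.000j on G[0,2]
C1: Y=0.000+0.2055j on G[2,0]
R6: Y=0.1092+0.000j on G[2,0]
C2: Y=0.000+1.009j on G[2,0]
I1: z[2]−=0.307, z[1]+=0.307
C3: Y=0.000+3.584j on G[0,2]
R7: Y=0.02817+0.000j on G[1,0]
R8: Y=0.0005747+0.000j on G[0,2]
R9: Y=0.0003145+0.000j on G[1,2]
V1: row V0−V2=26.4, i_V1 at 0,2
solve → V1=4.398+0.000j, V2=-26.40+0.000j
aux → i_V1=-19.42-126.2j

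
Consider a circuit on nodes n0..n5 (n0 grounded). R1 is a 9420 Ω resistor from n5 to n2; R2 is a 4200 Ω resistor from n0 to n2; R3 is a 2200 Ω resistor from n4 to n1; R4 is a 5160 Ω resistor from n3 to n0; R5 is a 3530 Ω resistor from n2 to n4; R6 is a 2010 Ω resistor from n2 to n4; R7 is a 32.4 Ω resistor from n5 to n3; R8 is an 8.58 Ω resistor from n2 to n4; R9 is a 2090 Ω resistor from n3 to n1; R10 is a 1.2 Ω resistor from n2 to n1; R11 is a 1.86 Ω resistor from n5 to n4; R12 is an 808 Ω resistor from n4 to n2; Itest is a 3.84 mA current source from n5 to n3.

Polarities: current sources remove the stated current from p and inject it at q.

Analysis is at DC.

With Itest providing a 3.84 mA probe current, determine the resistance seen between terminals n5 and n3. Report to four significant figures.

MNA unknowns: 5 node voltages V₁..V_5
R1: Y=0.0001062 on G[5,2]
R2: Y=0.0002381 on G[0,2]
R3: Y=0.0004545 on G[4,1]
R4: Y=0.0001938 on G[3,0]
R5: Y=0.0002833 on G[2,4]
R6: Y=0.0004975 on G[2,4]
R7: Y=0.03086 on G[5,3]
R8: Y=0.1166 on G[2,4]
R9: Y=0.0004785 on G[3,1]
R10: Y=0.8333 on G[2,1]
R11: Y=0.5376 on G[5,4]
R12: Y=0.001238 on G[4,2]
Itest: z[5]−=0.00384, z[3]+=0.00384
solve → V1=-0.05440, V2=-0.05447, V3=0.06692, V4=-0.05506, V5=-0.05520

R_eq = 31.80 Ω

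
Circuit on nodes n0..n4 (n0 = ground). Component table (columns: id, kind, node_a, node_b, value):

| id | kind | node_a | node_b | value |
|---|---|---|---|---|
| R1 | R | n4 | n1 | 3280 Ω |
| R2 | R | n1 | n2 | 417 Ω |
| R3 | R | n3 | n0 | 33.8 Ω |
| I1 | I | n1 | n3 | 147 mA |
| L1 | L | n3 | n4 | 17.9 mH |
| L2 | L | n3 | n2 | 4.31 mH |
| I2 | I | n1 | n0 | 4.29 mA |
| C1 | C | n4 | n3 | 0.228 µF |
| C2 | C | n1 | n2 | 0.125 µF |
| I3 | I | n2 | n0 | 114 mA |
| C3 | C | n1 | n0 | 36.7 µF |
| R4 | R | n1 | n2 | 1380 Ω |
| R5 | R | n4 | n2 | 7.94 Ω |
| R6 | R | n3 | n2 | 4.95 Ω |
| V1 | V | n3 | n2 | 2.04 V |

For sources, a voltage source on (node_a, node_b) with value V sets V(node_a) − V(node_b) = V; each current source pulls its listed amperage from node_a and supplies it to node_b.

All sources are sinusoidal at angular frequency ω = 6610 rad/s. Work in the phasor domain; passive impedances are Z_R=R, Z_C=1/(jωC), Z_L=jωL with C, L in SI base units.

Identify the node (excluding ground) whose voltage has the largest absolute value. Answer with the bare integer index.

3

MNA unknowns: 4 node voltages V₁..V_4 plus 1 source current (V1)
R1: Y=0.0003049+0.000j on G[4,1]
R2: Y=0.002398+0.000j on G[1,2]
R3: Y=0.02959+0.000j on G[3,0]
I1: z[1]−=0.147, z[3]+=0.147
L1: Y=0.000-0.008452j on G[3,4]
L2: Y=0.000-0.03510j on G[3,2]
I2: z[1]−=0.00429, z[0]+=0.00429
C1: Y=0.000+0.001507j on G[4,3]
C2: Y=0.000+0.0008262j on G[1,2]
I3: z[2]−=0.114, z[0]+=0.114
C3: Y=0.000+0.2426j on G[1,0]
R4: Y=0.0007246+0.000j on G[1,2]
R5: Y=0.1259+0.000j on G[4,2]
R6: Y=0.2020+0.000j on G[3,2]
V1: row V3−V2=2.04, i_V1 at 3,2
solve → V1=-0.01069+0.6335j, V2=-0.8435+0.08764j, V3=1.197+0.08764j, V4=-0.8354-0.02281j
aux → i_V1=-0.3013+0.08312j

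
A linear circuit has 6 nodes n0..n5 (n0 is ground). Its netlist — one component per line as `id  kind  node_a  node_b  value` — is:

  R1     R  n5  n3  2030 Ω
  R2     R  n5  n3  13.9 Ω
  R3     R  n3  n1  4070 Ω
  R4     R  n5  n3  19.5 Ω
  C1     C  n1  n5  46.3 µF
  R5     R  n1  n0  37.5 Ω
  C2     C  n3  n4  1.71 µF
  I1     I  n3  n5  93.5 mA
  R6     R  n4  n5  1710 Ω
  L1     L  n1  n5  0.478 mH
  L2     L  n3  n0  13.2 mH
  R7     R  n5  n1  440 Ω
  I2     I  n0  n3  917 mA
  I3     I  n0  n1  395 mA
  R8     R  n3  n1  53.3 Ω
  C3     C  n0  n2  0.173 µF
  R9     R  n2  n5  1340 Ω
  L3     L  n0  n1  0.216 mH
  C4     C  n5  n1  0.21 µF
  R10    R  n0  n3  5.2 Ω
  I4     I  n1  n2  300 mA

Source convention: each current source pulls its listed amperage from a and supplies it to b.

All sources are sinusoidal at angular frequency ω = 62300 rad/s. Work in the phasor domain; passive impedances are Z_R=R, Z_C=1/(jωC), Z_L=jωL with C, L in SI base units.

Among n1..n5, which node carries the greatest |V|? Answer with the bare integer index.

2

Apply KCL at each of the 5 non-ground nodes and solve the resulting linear system.
Node n1: branches {R3, C1, R5, L1, R7, I3, R8, L3, C4, I4} → V_1 = 3.474+2.221j
Node n2: branches {C3, R9, I4} → V_2 = 2.084-27.93j
Node n3: branches {R1, R2, R3, R4, C2, I1, L2, I2, R8, R10} → V_3 = 3.911+0.9425j
Node n4: branches {C2, R6} → V_4 = 3.918+0.9453j
Node n5: branches {R1, R2, R4, C1, I1, R6, L1, R7, R9, C4} → V_5 = 3.413+2.167j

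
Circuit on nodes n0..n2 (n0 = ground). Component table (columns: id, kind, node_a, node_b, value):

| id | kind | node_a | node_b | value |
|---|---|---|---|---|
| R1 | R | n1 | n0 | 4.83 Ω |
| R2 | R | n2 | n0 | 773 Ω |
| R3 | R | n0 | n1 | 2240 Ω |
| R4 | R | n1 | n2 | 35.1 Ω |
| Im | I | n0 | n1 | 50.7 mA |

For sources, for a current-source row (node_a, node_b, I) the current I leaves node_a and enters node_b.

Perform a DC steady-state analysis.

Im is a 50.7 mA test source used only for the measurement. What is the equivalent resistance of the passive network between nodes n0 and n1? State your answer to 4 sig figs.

MNA unknowns: 2 node voltages V₁..V_2
R1: Y=0.2070 on G[1,0]
R2: Y=0.001294 on G[2,0]
R3: Y=0.0004464 on G[0,1]
R4: Y=0.02849 on G[1,2]
Im: z[0]−=0.0507, z[1]+=0.0507
solve → V1=0.2429, V2=0.2324

R_eq = 4.791 Ω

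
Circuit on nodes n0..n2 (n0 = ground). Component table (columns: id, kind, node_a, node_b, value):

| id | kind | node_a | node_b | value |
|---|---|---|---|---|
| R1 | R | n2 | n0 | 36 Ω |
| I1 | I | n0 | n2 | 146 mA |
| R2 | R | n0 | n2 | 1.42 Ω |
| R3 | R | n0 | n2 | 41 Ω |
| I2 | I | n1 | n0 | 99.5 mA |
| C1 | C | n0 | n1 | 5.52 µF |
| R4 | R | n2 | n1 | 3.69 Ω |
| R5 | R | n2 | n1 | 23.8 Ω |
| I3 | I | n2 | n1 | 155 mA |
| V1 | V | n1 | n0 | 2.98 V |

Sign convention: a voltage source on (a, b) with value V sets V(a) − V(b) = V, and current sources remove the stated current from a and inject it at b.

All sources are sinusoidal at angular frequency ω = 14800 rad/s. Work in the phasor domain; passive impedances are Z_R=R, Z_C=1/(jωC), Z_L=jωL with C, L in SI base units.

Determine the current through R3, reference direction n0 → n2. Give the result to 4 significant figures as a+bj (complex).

-0.02107+0.000j A

Apply KCL at each of the 2 non-ground nodes and solve the resulting linear system.
Node n1: branches {I2, C1, R4, R5, I3, V1} → V_1 = 2.980+0.000j
Node n2: branches {R1, I1, R2, R3, R4, R5, I3} → V_2 = 0.8638+0.000j
Source currents: i(V1)=-0.6069-0.2435j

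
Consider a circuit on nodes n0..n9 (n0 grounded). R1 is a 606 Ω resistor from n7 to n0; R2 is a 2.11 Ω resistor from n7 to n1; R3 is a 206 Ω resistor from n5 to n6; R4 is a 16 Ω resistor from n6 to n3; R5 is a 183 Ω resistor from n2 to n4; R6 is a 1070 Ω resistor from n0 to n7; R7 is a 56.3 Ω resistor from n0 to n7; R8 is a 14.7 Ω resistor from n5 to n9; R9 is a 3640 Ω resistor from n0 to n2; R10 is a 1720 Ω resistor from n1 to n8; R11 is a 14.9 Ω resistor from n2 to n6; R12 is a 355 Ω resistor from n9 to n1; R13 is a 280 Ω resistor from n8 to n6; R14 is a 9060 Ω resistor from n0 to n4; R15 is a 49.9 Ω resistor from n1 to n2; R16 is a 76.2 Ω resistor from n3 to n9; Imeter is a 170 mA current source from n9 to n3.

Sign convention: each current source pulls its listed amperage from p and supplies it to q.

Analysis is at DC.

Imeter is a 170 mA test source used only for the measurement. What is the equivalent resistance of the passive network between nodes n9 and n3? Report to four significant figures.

Element admittances at DC:
  Y(R1) = 0.001650 S between n7,n0
  Y(R2) = 0.4739 S between n7,n1
  Y(R3) = 0.004854 S between n5,n6
  Y(R4) = 0.06250 S between n6,n3
  Y(R5) = 0.005464 S between n2,n4
  Y(R6) = 0.0009346 S between n0,n7
  Y(R7) = 0.01776 S between n0,n7
  Y(R8) = 0.06803 S between n5,n9
  Y(R9) = 0.0002747 S between n0,n2
  Y(R10) = 0.0005814 S between n1,n8
  Y(R11) = 0.06711 S between n2,n6
  Y(R12) = 0.002817 S between n9,n1
  Y(R13) = 0.003571 S between n8,n6
  Y(R14) = 0.0001104 S between n0,n4
  Y(R15) = 0.02004 S between n1,n2
  Y(R16) = 0.01312 S between n3,n9
  Imeter: injects 0.17 A into n3 (from n9)
Assemble and solve the 9×9 MNA system:
  V(n1)=-0.01732  V(n2)=0.8826  V(n3)=2.033  V(n4)=0.8651  V(n5)=-6.221  V(n6)=1.156  V(n7)=-0.01661  V(n8)=0.9920  V(n9)=-6.748

R_eq = 51.65 Ω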